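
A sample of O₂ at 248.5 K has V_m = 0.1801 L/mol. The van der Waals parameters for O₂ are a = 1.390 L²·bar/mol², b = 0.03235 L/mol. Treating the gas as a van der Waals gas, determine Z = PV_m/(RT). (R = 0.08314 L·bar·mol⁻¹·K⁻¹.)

P = RT/(V_m − b) − a/V_m² = (0.08314)(248.5)/(0.1801 − 0.03235) − 1.390/(0.1801)²
  = 20.660/0.14775 − 42.854 = 139.83 − 42.854 = 96.98 bar
Z = PV_m/(RT) = (96.98)(0.1801)/((0.08314)(248.5)) = 17.466/20.660 = 0.8454

Z ≈ 0.8454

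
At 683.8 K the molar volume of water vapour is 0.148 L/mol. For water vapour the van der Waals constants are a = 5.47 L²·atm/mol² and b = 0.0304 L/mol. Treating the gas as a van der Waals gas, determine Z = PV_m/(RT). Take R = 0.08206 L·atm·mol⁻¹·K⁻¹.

P = RT/(V_m − b) − a/V_m² = (0.08206)(683.8)/(0.148 − 0.0304) − 5.47/(0.148)²
  = 56.113/0.11760 − 249.73 = 477.15 − 249.73 = 227.42 atm
Z = PV_m/(RT) = (227.42)(0.148)/((0.08206)(683.8)) = 33.658/56.113 = 0.5998

Z ≈ 0.5998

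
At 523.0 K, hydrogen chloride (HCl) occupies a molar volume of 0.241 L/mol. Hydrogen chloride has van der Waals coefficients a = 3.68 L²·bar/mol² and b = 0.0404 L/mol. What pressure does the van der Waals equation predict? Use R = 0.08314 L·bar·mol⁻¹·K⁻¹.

P ≈ 153.4 bar

P = RT/(V_m − b) − a/V_m²
RT/(V_m − b) = (0.08314)(523.0)/(0.241 − 0.0404) = 43.482/0.20060 = 216.76 bar
a/V_m² = 3.68/(0.241)² = 63.360 bar
P = 216.76 − 63.360 = 153.4 bar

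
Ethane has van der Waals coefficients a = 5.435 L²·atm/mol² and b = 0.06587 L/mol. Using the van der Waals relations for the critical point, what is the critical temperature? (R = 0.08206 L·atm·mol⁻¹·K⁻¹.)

For a van der Waals gas, T_c = 8a/(27Rb).
T_c = 8×5.435/(27×0.08206×0.06587) = 43.480/0.14594 = 297.9 K

T_c ≈ 297.9 K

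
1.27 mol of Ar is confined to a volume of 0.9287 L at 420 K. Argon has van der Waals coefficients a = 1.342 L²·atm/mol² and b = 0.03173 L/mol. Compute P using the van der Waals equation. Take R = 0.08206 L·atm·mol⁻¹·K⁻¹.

P ≈ 46.76 atm

P = nRT/(V − nb) − a n²/V²
nRT/(V − nb) = (1.27)(0.08206)(420)/(0.9287 − 1.27×0.03173) = 43.771/0.88840 = 49.269 atm
a n²/V² = (1.342)(1.27)²/(0.9287)² = 2.5096 atm
P = 49.269 − 2.5096 = 46.76 atm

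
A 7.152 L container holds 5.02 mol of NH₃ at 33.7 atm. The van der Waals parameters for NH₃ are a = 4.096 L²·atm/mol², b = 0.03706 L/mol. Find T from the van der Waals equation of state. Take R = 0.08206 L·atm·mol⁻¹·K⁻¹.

T ≈ 604.0 K

T = (P + a n²/V²)(V − nb)/(nR)
P + a n²/V² = 33.7 + (4.096)(5.02)²/(7.152)² = 35.718 atm
V − nb = 7.152 − (5.02)(0.03706) = 6.9660 L
T = (35.718)(6.9660)/((5.02)(0.08206)) = 604.0 K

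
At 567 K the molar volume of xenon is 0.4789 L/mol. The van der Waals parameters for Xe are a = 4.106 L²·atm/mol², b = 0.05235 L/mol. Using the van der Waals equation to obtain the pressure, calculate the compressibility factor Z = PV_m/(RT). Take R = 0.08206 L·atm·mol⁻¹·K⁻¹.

P = RT/(V_m − b) − a/V_m² = (0.08206)(567)/(0.4789 − 0.05235) − 4.106/(0.4789)²
  = 46.528/0.42655 − 17.903 = 109.08 − 17.903 = 91.18 atm
Z = PV_m/(RT) = (91.18)(0.4789)/((0.08206)(567)) = 43.666/46.528 = 0.9385

Z ≈ 0.9385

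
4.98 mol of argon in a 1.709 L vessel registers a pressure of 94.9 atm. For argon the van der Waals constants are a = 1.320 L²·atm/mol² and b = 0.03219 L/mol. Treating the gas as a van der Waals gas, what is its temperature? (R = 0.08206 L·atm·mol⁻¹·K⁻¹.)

T ≈ 402.1 K

T = (P + a n²/V²)(V − nb)/(nR)
P + a n²/V² = 94.9 + (1.320)(4.98)²/(1.709)² = 106.11 atm
V − nb = 1.709 − (4.98)(0.03219) = 1.5487 L
T = (106.11)(1.5487)/((4.98)(0.08206)) = 402.1 K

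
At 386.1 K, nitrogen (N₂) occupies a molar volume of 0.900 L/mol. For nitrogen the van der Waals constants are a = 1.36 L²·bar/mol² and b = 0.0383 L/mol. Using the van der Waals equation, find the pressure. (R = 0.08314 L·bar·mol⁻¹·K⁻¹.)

P = RT/(V_m − b) − a/V_m²
RT/(V_m − b) = (0.08314)(386.1)/(0.900 − 0.0383) = 32.100/0.86170 = 37.252 bar
a/V_m² = 1.36/(0.900)² = 1.6790 bar
P = 37.252 − 1.6790 = 35.57 bar

P ≈ 35.57 bar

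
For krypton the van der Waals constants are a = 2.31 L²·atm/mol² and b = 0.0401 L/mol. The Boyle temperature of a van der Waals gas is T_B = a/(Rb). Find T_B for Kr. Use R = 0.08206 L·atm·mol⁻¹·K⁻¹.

T_B ≈ 702.0 K

For a van der Waals gas the second virial coefficient B₂ = b − a/(RT) vanishes at T_B = a/(Rb).
T_B = 2.31/(0.08206×0.0401) = 2.31/0.0032906 = 702.0 K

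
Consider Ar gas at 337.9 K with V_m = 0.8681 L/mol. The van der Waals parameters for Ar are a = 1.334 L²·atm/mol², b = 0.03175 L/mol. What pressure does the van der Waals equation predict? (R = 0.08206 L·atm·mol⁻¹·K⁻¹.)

P ≈ 31.38 atm

P = RT/(V_m − b) − a/V_m²
RT/(V_m − b) = (0.08206)(337.9)/(0.8681 − 0.03175) = 27.728/0.83635 = 33.154 atm
a/V_m² = 1.334/(0.8681)² = 1.7702 atm
P = 33.154 − 1.7702 = 31.38 atm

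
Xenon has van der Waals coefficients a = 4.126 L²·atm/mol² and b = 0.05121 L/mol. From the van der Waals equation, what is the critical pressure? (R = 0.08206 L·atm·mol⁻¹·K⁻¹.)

For a van der Waals gas, P_c = a/(27b²).
P_c = 4.126/(27×(0.05121)²) = 4.126/0.070807 = 58.27 atm

P_c ≈ 58.27 atm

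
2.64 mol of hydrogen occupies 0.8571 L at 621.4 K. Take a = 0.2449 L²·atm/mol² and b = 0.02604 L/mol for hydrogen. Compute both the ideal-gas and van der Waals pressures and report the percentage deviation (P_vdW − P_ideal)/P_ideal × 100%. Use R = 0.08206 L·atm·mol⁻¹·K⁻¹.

Ideal: P_ideal = nRT/V = (2.64)(0.08206)(621.4)/0.8571 = 157.063 atm
vdW: P = nRT/(V − nb) − a n²/V² = 134.619/0.788354 − 1.70686/0.734620 = 170.760 − 2.32346 = 168.437 atm
% deviation = (168.437 − 157.063)/157.063 × 100% = 7.24%

7.24 %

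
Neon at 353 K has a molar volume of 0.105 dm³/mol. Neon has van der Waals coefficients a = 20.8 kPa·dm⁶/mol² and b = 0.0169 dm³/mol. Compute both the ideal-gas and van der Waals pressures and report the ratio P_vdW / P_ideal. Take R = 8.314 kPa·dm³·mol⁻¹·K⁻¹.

Ideal: P_ideal = RT/V_m = (8.314)(353)/0.105 = 27950.9 kPa
vdW: P = RT/(V_m − b) − a/V_m² = 2934.84/0.0881000 − 20.8/0.0110250 = 33312.6 − 1886.62 = 31426.0 kPa
Ratio = 31426.0/27950.9 = 1.124

P_vdW / P_ideal ≈ 1.124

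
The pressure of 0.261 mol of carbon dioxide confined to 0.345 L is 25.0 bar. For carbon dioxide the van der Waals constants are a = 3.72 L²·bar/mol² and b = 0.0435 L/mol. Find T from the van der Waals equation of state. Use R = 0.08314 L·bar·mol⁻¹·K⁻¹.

T = (P + a n²/V²)(V − nb)/(nR)
P + a n²/V² = 25.0 + (3.72)(0.261)²/(0.345)² = 27.129 bar
V − nb = 0.345 − (0.261)(0.0435) = 0.33365 L
T = (27.129)(0.33365)/((0.261)(0.08314)) = 417.1 K

T ≈ 417.1 K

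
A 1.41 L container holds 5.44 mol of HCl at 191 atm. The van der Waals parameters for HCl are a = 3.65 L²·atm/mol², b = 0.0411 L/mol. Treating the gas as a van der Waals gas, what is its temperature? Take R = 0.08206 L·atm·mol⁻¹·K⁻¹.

T ≈ 652.0 K

T = (P + a n²/V²)(V − nb)/(nR)
P + a n²/V² = 191 + (3.65)(5.44)²/(1.41)² = 245.33 atm
V − nb = 1.41 − (5.44)(0.0411) = 1.1864 L
T = (245.33)(1.1864)/((5.44)(0.08206)) = 652.0 K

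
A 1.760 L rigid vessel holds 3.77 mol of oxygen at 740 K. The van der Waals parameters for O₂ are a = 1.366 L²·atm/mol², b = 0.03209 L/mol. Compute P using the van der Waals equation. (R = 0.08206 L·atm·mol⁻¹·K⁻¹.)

P = nRT/(V − nb) − a n²/V²
nRT/(V − nb) = (3.77)(0.08206)(740)/(1.760 − 3.77×0.03209) = 228.93/1.6390 = 139.68 atm
a n²/V² = (1.366)(3.77)²/(1.760)² = 6.2677 atm
P = 139.68 − 6.2677 = 133.4 atm

P ≈ 133.4 atm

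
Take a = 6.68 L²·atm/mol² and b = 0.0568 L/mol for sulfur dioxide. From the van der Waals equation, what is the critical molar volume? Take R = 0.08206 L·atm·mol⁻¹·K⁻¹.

For a van der Waals gas, V_m,c = 3b.
V_m,c = 3×0.0568 = 0.1704 L/mol

V_m,c ≈ 0.1704 L/mol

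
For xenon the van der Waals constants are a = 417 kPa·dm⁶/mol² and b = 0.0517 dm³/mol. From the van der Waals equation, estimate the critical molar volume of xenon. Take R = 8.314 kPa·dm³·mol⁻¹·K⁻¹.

V_m,c ≈ 0.1551 dm³/mol

For a van der Waals gas, V_m,c = 3b.
V_m,c = 3×0.0517 = 0.1551 dm³/mol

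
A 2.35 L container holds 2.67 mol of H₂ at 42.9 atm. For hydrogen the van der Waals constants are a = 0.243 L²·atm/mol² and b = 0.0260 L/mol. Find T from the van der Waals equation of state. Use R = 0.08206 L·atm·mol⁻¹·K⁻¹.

T = (P + a n²/V²)(V − nb)/(nR)
P + a n²/V² = 42.9 + (0.243)(2.67)²/(2.35)² = 43.214 atm
V − nb = 2.35 − (2.67)(0.0260) = 2.2806 L
T = (43.214)(2.2806)/((2.67)(0.08206)) = 449.8 K

T ≈ 449.8 K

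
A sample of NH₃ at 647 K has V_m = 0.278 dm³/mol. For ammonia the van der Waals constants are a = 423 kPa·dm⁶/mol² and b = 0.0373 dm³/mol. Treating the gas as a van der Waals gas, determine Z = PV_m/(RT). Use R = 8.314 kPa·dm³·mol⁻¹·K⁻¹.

Z ≈ 0.8721

P = RT/(V_m − b) − a/V_m² = (8.314)(647)/(0.278 − 0.0373) − 423/(0.278)²
  = 5379.2/0.24070 − 5473.3 = 22348 − 5473.3 = 16875 kPa
Z = PV_m/(RT) = (16875)(0.278)/((8.314)(647)) = 4691.3/5379.2 = 0.8721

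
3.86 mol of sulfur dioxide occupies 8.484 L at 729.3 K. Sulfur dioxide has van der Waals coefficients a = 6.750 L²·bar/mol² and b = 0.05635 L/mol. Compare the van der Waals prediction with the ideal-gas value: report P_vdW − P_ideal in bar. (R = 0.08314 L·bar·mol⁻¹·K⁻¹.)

Ideal: P_ideal = nRT/V = (3.86)(0.08314)(729.3)/8.484 = 27.5869 bar
vdW: P = nRT/(V − nb) − a n²/V² = 234.047/8.26649 − 100.572/71.9783 = 28.3127 − 1.39725 = 26.9155 bar
ΔP = 26.9155 − 27.5869 = -0.671 bar

ΔP ≈ -0.671 bar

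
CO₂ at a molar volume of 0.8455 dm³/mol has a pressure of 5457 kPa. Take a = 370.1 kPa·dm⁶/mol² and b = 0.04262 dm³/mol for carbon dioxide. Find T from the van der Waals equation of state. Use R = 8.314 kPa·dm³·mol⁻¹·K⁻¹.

T = (P + a/V_m²)(V_m − b)/R
P + a/V_m² = 5457 + 370.1/(0.8455)² = 5974.7 kPa
V_m − b = 0.8455 − 0.04262 = 0.80288 dm³/mol
T = (5974.7)(0.80288)/8.314 = 577.0 K

T ≈ 577.0 K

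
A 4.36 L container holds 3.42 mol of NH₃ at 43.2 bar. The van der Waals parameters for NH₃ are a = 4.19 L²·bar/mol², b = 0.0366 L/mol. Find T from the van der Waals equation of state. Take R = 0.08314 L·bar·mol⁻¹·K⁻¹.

T ≈ 681.8 K

T = (P + a n²/V²)(V − nb)/(nR)
P + a n²/V² = 43.2 + (4.19)(3.42)²/(4.36)² = 45.778 bar
V − nb = 4.36 − (3.42)(0.0366) = 4.2348 L
T = (45.778)(4.2348)/((3.42)(0.08314)) = 681.8 K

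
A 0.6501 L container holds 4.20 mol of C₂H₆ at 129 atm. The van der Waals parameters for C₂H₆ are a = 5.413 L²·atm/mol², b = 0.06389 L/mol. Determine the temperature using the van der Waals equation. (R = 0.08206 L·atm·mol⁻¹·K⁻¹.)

T = (P + a n²/V²)(V − nb)/(nR)
P + a n²/V² = 129 + (5.413)(4.20)²/(0.6501)² = 354.93 atm
V − nb = 0.6501 − (4.20)(0.06389) = 0.38176 L
T = (354.93)(0.38176)/((4.20)(0.08206)) = 393.1 K

T ≈ 393.1 K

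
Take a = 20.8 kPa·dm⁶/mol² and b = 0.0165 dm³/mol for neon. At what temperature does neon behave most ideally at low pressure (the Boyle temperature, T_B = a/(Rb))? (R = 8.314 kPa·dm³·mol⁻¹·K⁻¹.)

For a van der Waals gas the second virial coefficient B₂ = b − a/(RT) vanishes at T_B = a/(Rb).
T_B = 20.8/(8.314×0.0165) = 20.8/0.13718 = 151.6 K

T_B ≈ 151.6 K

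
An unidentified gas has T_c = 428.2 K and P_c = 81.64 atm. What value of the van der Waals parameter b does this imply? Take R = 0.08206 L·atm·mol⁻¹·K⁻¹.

From T_c = 8a/(27Rb) and P_c = a/(27b²): b = R T_c/(8 P_c).
b = (0.08206)(428.2)/(8×81.64) = 35.138/653.12 = 0.05380 L/mol

b ≈ 0.05380 L/mol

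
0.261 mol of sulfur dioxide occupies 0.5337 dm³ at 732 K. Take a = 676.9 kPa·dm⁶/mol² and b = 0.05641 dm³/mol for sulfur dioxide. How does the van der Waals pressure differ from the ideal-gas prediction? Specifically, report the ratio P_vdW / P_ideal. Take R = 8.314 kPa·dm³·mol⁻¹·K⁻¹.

Ideal: P_ideal = nRT/V = (0.261)(8.314)(732)/0.5337 = 2976.22 kPa
vdW: P = nRT/(V − nb) − a n²/V² = 1588.41/0.518977 − 46.1111/0.284836 = 3060.66 − 161.886 = 2898.77 kPa
Ratio = 2898.77/2976.22 = 0.9740

P_vdW / P_ideal ≈ 0.9740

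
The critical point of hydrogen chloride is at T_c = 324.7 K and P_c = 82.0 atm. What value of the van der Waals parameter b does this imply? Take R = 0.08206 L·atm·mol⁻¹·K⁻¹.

b ≈ 0.04062 L/mol

From T_c = 8a/(27Rb) and P_c = a/(27b²): b = R T_c/(8 P_c).
b = (0.08206)(324.7)/(8×82.0) = 26.645/656.00 = 0.04062 L/mol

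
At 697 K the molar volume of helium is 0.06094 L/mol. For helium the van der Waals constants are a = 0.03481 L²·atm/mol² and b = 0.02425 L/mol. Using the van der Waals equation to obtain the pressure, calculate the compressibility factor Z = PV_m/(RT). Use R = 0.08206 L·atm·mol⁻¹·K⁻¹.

P = RT/(V_m − b) − a/V_m² = (0.08206)(697)/(0.06094 − 0.02425) − 0.03481/(0.06094)²
  = 57.196/0.036690 − 9.3734 = 1558.9 − 9.3734 = 1549.5 atm
Z = PV_m/(RT) = (1549.5)(0.06094)/((0.08206)(697)) = 94.427/57.196 = 1.651

Z ≈ 1.651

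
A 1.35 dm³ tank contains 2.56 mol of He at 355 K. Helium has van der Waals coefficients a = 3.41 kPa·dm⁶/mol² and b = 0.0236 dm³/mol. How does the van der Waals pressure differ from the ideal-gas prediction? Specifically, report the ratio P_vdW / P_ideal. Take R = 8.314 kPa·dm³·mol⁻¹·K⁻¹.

P_vdW / P_ideal ≈ 1.045

Ideal: P_ideal = nRT/V = (2.56)(8.314)(355)/1.35 = 5596.86 kPa
vdW: P = nRT/(V − nb) − a n²/V² = 7555.76/1.28958 − 22.3478/1.82250 = 5859.09 − 12.2622 = 5846.83 kPa
Ratio = 5846.83/5596.86 = 1.045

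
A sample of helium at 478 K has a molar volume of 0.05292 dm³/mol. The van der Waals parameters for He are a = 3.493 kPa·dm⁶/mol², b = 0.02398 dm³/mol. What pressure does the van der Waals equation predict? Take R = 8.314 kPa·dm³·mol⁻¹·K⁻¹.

P = RT/(V_m − b) − a/V_m²
RT/(V_m − b) = (8.314)(478)/(0.05292 − 0.02398) = 3974.1/0.028940 = 137322 kPa
a/V_m² = 3.493/(0.05292)² = 1247.3 kPa
P = 137322 − 1247.3 = 136075 kPa

P ≈ 136075 kPa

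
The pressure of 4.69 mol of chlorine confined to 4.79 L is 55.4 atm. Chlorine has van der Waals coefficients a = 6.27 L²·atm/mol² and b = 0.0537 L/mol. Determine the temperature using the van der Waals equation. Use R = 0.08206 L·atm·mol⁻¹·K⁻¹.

T ≈ 724.1 K

T = (P + a n²/V²)(V − nb)/(nR)
P + a n²/V² = 55.4 + (6.27)(4.69)²/(4.79)² = 61.411 atm
V − nb = 4.79 − (4.69)(0.0537) = 4.5381 L
T = (61.411)(4.5381)/((4.69)(0.08206)) = 724.1 K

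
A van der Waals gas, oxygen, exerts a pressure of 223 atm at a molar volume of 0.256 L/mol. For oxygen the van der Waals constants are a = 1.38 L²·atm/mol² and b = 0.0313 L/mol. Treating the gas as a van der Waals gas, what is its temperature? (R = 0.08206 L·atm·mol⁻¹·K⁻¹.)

T ≈ 668.3 K

T = (P + a/V_m²)(V_m − b)/R
P + a/V_m² = 223 + 1.38/(0.256)² = 244.06 atm
V_m − b = 0.256 − 0.0313 = 0.22470 L/mol
T = (244.06)(0.22470)/0.08206 = 668.3 K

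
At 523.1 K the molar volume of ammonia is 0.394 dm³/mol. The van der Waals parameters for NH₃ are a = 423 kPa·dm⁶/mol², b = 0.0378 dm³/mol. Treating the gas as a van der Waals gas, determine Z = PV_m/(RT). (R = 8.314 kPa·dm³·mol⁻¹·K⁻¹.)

Z ≈ 0.8593

P = RT/(V_m − b) − a/V_m² = (8.314)(523.1)/(0.394 − 0.0378) − 423/(0.394)²
  = 4349.1/0.35620 − 2724.9 = 12210 − 2724.9 = 9485 kPa
Z = PV_m/(RT) = (9485)(0.394)/((8.314)(523.1)) = 3737.1/4349.1 = 0.8593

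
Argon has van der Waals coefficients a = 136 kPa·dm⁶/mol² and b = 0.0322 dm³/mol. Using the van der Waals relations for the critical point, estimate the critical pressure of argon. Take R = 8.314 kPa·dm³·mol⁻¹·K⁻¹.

P_c ≈ 4858 kPa

For a van der Waals gas, P_c = a/(27b²).
P_c = 136/(27×(0.0322)²) = 136/0.027995 = 4858 kPa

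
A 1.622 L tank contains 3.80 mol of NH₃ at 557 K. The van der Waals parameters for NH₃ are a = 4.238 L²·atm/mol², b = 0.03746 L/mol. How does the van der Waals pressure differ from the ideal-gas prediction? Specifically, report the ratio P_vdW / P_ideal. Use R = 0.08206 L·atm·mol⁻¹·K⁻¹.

P_vdW / P_ideal ≈ 0.8790

Ideal: P_ideal = nRT/V = (3.80)(0.08206)(557)/1.622 = 107.083 atm
vdW: P = nRT/(V − nb) − a n²/V² = 173.688/1.47965 − 61.1967/2.63088 = 117.385 − 23.2609 = 94.124 atm
Ratio = 94.124/107.083 = 0.8790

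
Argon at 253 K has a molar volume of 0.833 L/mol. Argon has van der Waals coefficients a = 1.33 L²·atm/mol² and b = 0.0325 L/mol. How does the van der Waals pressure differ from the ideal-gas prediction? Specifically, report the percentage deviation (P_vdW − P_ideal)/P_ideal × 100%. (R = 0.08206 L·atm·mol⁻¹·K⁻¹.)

Ideal: P_ideal = RT/V_m = (0.08206)(253)/0.833 = 24.9234 atm
vdW: P = RT/(V_m − b) − a/V_m² = 20.7612/0.800500 − 1.33/0.693889 = 25.9353 − 1.91673 = 24.0186 atm
% deviation = (24.0186 − 24.9234)/24.9234 × 100% = -3.63%

-3.63 %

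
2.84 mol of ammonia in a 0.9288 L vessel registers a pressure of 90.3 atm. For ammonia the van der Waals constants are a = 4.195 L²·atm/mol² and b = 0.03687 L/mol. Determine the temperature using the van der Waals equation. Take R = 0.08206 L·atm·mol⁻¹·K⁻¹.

T = (P + a n²/V²)(V − nb)/(nR)
P + a n²/V² = 90.3 + (4.195)(2.84)²/(0.9288)² = 129.52 atm
V − nb = 0.9288 − (2.84)(0.03687) = 0.82409 L
T = (129.52)(0.82409)/((2.84)(0.08206)) = 458.0 K

T ≈ 458.0 K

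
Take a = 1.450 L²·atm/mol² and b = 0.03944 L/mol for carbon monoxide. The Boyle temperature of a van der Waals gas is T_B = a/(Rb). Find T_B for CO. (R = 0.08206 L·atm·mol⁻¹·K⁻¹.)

T_B ≈ 448.0 K

For a van der Waals gas the second virial coefficient B₂ = b − a/(RT) vanishes at T_B = a/(Rb).
T_B = 1.450/(0.08206×0.03944) = 1.450/0.0032364 = 448.0 K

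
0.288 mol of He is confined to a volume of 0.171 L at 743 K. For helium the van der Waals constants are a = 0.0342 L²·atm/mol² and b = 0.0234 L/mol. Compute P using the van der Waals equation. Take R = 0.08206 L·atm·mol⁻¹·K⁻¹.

P ≈ 106.8 atm

P = nRT/(V − nb) − a n²/V²
nRT/(V − nb) = (0.288)(0.08206)(743)/(0.171 − 0.288×0.0234) = 17.560/0.16426 = 106.90 atm
a n²/V² = (0.0342)(0.288)²/(0.171)² = 0.097011 atm
P = 106.90 − 0.097011 = 106.8 atm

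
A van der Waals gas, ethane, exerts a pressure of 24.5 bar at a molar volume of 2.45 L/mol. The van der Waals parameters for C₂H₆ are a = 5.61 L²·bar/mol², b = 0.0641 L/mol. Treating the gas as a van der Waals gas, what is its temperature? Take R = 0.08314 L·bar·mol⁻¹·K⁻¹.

T ≈ 729.9 K

T = (P + a/V_m²)(V_m − b)/R
P + a/V_m² = 24.5 + 5.61/(2.45)² = 25.435 bar
V_m − b = 2.45 − 0.0641 = 2.3859 L/mol
T = (25.435)(2.3859)/0.08314 = 729.9 K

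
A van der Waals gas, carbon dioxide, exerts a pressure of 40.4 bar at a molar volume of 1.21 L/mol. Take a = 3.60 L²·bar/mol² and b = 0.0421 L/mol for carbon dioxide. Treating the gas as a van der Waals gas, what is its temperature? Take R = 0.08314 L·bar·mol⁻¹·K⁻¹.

T = (P + a/V_m²)(V_m − b)/R
P + a/V_m² = 40.4 + 3.60/(1.21)² = 42.859 bar
V_m − b = 1.21 − 0.0421 = 1.1679 L/mol
T = (42.859)(1.1679)/0.08314 = 602.1 K

T ≈ 602.1 K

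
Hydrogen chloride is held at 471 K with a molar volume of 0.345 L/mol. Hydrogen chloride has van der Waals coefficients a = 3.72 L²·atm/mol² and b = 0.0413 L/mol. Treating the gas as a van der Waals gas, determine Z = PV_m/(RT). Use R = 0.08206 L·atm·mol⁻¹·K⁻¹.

P = RT/(V_m − b) − a/V_m² = (0.08206)(471)/(0.345 − 0.0413) − 3.72/(0.345)²
  = 38.650/0.30370 − 31.254 = 127.26 − 31.254 = 96.01 atm
Z = PV_m/(RT) = (96.01)(0.345)/((0.08206)(471)) = 33.123/38.650 = 0.8570

Z ≈ 0.8570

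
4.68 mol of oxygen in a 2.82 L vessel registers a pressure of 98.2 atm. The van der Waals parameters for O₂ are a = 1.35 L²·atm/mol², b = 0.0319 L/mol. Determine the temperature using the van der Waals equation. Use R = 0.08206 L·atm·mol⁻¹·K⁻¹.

T = (P + a n²/V²)(V − nb)/(nR)
P + a n²/V² = 98.2 + (1.35)(4.68)²/(2.82)² = 101.92 atm
V − nb = 2.82 − (4.68)(0.0319) = 2.6707 L
T = (101.92)(2.6707)/((4.68)(0.08206)) = 708.8 K

T ≈ 708.8 K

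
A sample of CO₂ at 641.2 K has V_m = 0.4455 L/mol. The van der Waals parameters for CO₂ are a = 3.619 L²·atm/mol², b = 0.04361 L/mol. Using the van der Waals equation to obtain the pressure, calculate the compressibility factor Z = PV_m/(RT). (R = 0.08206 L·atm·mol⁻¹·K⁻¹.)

P = RT/(V_m − b) − a/V_m² = (0.08206)(641.2)/(0.4455 − 0.04361) − 3.619/(0.4455)²
  = 52.617/0.40189 − 18.234 = 130.92 − 18.234 = 112.69 atm
Z = PV_m/(RT) = (112.69)(0.4455)/((0.08206)(641.2)) = 50.203/52.617 = 0.9541

Z ≈ 0.9541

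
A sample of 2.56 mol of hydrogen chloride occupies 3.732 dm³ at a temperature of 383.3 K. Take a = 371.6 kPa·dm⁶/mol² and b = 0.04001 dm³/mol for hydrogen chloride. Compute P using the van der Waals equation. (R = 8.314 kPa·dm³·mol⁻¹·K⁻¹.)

P ≈ 2073 kPa

P = nRT/(V − nb) − a n²/V²
nRT/(V − nb) = (2.56)(8.314)(383.3)/(3.732 − 2.56×0.04001) = 8158.1/3.6296 = 2247.7 kPa
a n²/V² = (371.6)(2.56)²/(3.732)² = 174.85 kPa
P = 2247.7 − 174.85 = 2073 kPa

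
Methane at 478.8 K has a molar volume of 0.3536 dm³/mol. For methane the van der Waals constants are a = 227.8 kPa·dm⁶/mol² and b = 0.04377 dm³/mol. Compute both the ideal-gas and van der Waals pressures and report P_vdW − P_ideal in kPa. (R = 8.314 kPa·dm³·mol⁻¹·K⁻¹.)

Ideal: P_ideal = RT/V_m = (8.314)(478.8)/0.3536 = 11257.8 kPa
vdW: P = RT/(V_m − b) − a/V_m² = 3980.74/0.309830 − 227.8/0.125033 = 12848.1 − 1821.92 = 11026.2 kPa
ΔP = 11026.2 − 11257.8 = -232 kPa

ΔP ≈ -232 kPa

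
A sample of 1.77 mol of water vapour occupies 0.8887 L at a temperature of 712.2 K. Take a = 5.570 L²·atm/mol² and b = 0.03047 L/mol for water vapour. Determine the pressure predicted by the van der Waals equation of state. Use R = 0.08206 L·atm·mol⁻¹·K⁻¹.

P = nRT/(V − nb) − a n²/V²
nRT/(V − nb) = (1.77)(0.08206)(712.2)/(0.8887 − 1.77×0.03047) = 103.44/0.83477 = 123.91 atm
a n²/V² = (5.570)(1.77)²/(0.8887)² = 22.095 atm
P = 123.91 − 22.095 = 101.8 atm

P ≈ 101.8 atm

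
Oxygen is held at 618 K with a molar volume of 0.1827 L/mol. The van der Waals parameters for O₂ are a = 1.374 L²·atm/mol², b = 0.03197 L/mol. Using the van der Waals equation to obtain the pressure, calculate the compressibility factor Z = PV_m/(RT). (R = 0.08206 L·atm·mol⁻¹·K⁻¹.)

P = RT/(V_m − b) − a/V_m² = (0.08206)(618)/(0.1827 − 0.03197) − 1.374/(0.1827)²
  = 50.713/0.15073 − 41.163 = 336.45 − 41.163 = 295.29 atm
Z = PV_m/(RT) = (295.29)(0.1827)/((0.08206)(618)) = 53.949/50.713 = 1.064

Z ≈ 1.064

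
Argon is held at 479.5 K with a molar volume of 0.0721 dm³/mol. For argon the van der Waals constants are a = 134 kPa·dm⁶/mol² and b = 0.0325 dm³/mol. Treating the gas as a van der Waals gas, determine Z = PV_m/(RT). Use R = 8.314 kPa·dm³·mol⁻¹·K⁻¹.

Z ≈ 1.355

P = RT/(V_m − b) − a/V_m² = (8.314)(479.5)/(0.0721 − 0.0325) − 134/(0.0721)²
  = 3986.6/0.039600 − 25777 = 100672 − 25777 = 74895 kPa
Z = PV_m/(RT) = (74895)(0.0721)/((8.314)(479.5)) = 5399.9/3986.6 = 1.355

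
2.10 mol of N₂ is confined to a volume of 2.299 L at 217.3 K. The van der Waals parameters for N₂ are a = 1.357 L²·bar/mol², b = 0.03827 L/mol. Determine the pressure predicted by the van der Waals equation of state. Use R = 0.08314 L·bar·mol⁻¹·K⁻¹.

P = nRT/(V − nb) − a n²/V²
nRT/(V − nb) = (2.10)(0.08314)(217.3)/(2.299 − 2.10×0.03827) = 37.939/2.2186 = 17.100 bar
a n²/V² = (1.357)(2.10)²/(2.299)² = 1.1322 bar
P = 17.100 − 1.1322 = 15.97 bar

P ≈ 15.97 bar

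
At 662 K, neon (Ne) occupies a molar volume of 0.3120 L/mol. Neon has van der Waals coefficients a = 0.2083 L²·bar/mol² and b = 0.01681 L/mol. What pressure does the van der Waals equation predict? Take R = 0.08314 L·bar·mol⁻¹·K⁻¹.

P = RT/(V_m − b) − a/V_m²
RT/(V_m − b) = (0.08314)(662)/(0.3120 − 0.01681) = 55.039/0.29519 = 186.45 bar
a/V_m² = 0.2083/(0.3120)² = 2.1398 bar
P = 186.45 − 2.1398 = 184.3 bar

P ≈ 184.3 bar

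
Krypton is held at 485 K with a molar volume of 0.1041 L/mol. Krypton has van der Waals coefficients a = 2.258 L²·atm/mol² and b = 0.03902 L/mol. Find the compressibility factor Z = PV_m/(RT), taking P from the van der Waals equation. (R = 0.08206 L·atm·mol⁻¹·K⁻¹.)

P = RT/(V_m − b) − a/V_m² = (0.08206)(485)/(0.1041 − 0.03902) − 2.258/(0.1041)²
  = 39.799/0.065080 − 208.36 = 611.54 − 208.36 = 403.18 atm
Z = PV_m/(RT) = (403.18)(0.1041)/((0.08206)(485)) = 41.971/39.799 = 1.055

Z ≈ 1.055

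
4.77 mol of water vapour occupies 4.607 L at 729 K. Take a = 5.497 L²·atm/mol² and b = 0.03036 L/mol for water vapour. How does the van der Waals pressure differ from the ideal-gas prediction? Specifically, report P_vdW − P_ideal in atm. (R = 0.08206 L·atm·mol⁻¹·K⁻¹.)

ΔP ≈ -3.883 atm

Ideal: P_ideal = nRT/V = (4.77)(0.08206)(729)/4.607 = 61.9383 atm
vdW: P = nRT/(V − nb) − a n²/V² = 285.350/4.46218 − 125.073/21.2244 = 63.9486 − 5.89289 = 58.0557 atm
ΔP = 58.0557 − 61.9383 = -3.883 atm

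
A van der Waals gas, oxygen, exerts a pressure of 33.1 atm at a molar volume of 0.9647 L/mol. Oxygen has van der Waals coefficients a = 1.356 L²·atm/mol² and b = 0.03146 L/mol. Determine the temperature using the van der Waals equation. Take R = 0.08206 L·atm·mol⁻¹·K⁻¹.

T ≈ 393.0 K

T = (P + a/V_m²)(V_m − b)/R
P + a/V_m² = 33.1 + 1.356/(0.9647)² = 34.557 atm
V_m − b = 0.9647 − 0.03146 = 0.93324 L/mol
T = (34.557)(0.93324)/0.08206 = 393.0 K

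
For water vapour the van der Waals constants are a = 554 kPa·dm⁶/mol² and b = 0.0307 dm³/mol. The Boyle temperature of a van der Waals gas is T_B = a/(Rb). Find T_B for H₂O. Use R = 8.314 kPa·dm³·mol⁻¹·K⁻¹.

T_B ≈ 2171 K

For a van der Waals gas the second virial coefficient B₂ = b − a/(RT) vanishes at T_B = a/(Rb).
T_B = 554/(8.314×0.0307) = 554/0.25524 = 2171 K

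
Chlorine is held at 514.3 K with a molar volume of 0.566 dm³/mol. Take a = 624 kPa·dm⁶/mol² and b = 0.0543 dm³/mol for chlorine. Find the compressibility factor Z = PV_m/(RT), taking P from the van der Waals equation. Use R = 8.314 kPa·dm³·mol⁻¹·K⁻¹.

P = RT/(V_m − b) − a/V_m² = (8.314)(514.3)/(0.566 − 0.0543) − 624/(0.566)²
  = 4275.9/0.51170 − 1947.8 = 8356.3 − 1947.8 = 6408.5 kPa
Z = PV_m/(RT) = (6408.5)(0.566)/((8.314)(514.3)) = 3627.2/4275.9 = 0.8483

Z ≈ 0.8483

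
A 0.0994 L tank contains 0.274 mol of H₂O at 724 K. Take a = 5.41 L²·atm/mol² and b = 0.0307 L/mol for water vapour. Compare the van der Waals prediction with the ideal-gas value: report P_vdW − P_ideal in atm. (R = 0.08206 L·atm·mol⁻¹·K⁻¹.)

Ideal: P_ideal = nRT/V = (0.274)(0.08206)(724)/0.0994 = 163.770 atm
vdW: P = nRT/(V − nb) − a n²/V² = 16.2787/0.0909882 − 0.406161/0.00988036 = 178.910 − 41.1079 = 137.802 atm
ΔP = 137.802 − 163.770 = -25.97 atm

ΔP ≈ -25.97 atm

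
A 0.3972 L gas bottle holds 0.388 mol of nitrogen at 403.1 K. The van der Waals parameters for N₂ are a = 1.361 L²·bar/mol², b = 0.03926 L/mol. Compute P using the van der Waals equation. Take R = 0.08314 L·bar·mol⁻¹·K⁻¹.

P = nRT/(V − nb) − a n²/V²
nRT/(V − nb) = (0.388)(0.08314)(403.1)/(0.3972 − 0.388×0.03926) = 13.003/0.38197 = 34.042 bar
a n²/V² = (1.361)(0.388)²/(0.3972)² = 1.2987 bar
P = 34.042 − 1.2987 = 32.74 bar

P ≈ 32.74 bar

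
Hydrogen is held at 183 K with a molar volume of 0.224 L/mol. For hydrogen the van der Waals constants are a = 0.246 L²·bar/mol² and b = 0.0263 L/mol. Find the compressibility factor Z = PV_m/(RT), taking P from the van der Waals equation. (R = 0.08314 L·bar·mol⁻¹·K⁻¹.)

P = RT/(V_m − b) − a/V_m² = (0.08314)(183)/(0.224 − 0.0263) − 0.246/(0.224)²
  = 15.215/0.19770 − 4.9027 = 76.960 − 4.9027 = 72.057 bar
Z = PV_m/(RT) = (72.057)(0.224)/((0.08314)(183)) = 16.141/15.215 = 1.061

Z ≈ 1.061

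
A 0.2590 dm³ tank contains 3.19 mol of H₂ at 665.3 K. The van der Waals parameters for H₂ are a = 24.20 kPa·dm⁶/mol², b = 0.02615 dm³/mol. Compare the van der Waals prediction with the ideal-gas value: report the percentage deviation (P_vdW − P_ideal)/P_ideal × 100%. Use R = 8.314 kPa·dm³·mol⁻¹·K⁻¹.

42.12 %

Ideal: P_ideal = nRT/V = (3.19)(8.314)(665.3)/0.2590 = 68126.9 kPa
vdW: P = nRT/(V − nb) − a n²/V² = 17644.9/0.175582 − 246.262/0.0670810 = 100494 − 3671.11 = 96823 kPa
% deviation = (96823 − 68126.9)/68126.9 × 100% = 42.12%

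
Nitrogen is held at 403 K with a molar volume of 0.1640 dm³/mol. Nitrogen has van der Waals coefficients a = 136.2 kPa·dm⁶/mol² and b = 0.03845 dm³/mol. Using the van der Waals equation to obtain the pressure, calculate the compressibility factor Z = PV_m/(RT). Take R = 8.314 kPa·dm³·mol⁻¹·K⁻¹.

Z ≈ 1.058

P = RT/(V_m − b) − a/V_m² = (8.314)(403)/(0.1640 − 0.03845) − 136.2/(0.1640)²
  = 3350.5/0.12555 − 5064.0 = 26687 − 5064.0 = 21623 kPa
Z = PV_m/(RT) = (21623)(0.1640)/((8.314)(403)) = 3546.2/3350.5 = 1.058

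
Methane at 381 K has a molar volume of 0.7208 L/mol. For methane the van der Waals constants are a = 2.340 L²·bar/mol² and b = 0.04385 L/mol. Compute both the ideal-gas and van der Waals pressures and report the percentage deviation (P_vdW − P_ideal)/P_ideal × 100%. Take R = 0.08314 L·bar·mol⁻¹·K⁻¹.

-3.77 %

Ideal: P_ideal = RT/V_m = (0.08314)(381)/0.7208 = 43.9461 bar
vdW: P = RT/(V_m − b) − a/V_m² = 31.6763/0.676950 − 2.340/0.519553 = 46.7927 − 4.50387 = 42.2888 bar
% deviation = (42.2888 − 43.9461)/43.9461 × 100% = -3.77%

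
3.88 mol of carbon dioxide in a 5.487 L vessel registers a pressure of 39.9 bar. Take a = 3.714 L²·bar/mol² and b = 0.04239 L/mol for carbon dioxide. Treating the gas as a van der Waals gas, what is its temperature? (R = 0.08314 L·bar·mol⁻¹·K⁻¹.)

T ≈ 689.0 K

T = (P + a n²/V²)(V − nb)/(nR)
P + a n²/V² = 39.9 + (3.714)(3.88)²/(5.487)² = 41.757 bar
V − nb = 5.487 − (3.88)(0.04239) = 5.3225 L
T = (41.757)(5.3225)/((3.88)(0.08314)) = 689.0 K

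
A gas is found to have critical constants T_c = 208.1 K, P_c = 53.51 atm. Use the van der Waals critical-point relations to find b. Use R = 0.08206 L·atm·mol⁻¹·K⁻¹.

From T_c = 8a/(27Rb) and P_c = a/(27b²): b = R T_c/(8 P_c).
b = (0.08206)(208.1)/(8×53.51) = 17.077/428.08 = 0.03989 L/mol

b ≈ 0.03989 L/mol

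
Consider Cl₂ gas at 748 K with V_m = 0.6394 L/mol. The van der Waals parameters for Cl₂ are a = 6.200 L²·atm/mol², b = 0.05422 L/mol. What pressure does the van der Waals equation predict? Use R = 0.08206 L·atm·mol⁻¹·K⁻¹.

P ≈ 89.73 atm

P = RT/(V_m − b) − a/V_m²
RT/(V_m − b) = (0.08206)(748)/(0.6394 − 0.05422) = 61.381/0.58518 = 104.89 atm
a/V_m² = 6.200/(0.6394)² = 15.165 atm
P = 104.89 − 15.165 = 89.73 atm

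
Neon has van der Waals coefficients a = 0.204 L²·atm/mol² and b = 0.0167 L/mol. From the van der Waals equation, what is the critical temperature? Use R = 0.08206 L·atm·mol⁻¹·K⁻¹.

For a van der Waals gas, T_c = 8a/(27Rb).
T_c = 8×0.204/(27×0.08206×0.0167) = 1.6320/0.037001 = 44.11 K

T_c ≈ 44.11 K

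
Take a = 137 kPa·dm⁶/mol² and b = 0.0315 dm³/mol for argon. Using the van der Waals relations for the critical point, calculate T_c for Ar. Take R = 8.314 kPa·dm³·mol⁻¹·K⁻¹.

For a van der Waals gas, T_c = 8a/(27Rb).
T_c = 8×137/(27×8.314×0.0315) = 1096.0/7.0711 = 155.0 K

T_c ≈ 155.0 K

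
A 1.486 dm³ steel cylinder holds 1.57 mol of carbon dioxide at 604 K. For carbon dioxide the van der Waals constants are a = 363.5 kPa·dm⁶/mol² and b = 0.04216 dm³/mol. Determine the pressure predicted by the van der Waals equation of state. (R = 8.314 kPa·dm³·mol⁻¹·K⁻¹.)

P ≈ 5147 kPa

P = nRT/(V − nb) − a n²/V²
nRT/(V − nb) = (1.57)(8.314)(604)/(1.486 − 1.57×0.04216) = 7884.0/1.4198 = 5552.9 kPa
a n²/V² = (363.5)(1.57)²/(1.486)² = 405.76 kPa
P = 5552.9 − 405.76 = 5147 kPa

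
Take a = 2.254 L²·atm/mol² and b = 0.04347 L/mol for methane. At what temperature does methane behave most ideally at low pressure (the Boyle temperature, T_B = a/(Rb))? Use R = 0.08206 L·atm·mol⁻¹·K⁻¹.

T_B ≈ 631.9 K

For a van der Waals gas the second virial coefficient B₂ = b − a/(RT) vanishes at T_B = a/(Rb).
T_B = 2.254/(0.08206×0.04347) = 2.254/0.0035671 = 631.9 K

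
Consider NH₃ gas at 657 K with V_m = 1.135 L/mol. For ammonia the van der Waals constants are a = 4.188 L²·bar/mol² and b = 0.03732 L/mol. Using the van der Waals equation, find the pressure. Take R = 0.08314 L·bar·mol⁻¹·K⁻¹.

P = RT/(V_m − b) − a/V_m²
RT/(V_m − b) = (0.08314)(657)/(1.135 − 0.03732) = 54.623/1.0977 = 49.761 bar
a/V_m² = 4.188/(1.135)² = 3.2510 bar
P = 49.761 − 3.2510 = 46.51 bar

P ≈ 46.51 bar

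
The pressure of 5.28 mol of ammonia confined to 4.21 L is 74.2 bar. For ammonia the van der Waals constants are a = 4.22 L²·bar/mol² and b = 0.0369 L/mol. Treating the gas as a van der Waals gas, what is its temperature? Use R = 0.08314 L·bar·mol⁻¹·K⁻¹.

T = (P + a n²/V²)(V − nb)/(nR)
P + a n²/V² = 74.2 + (4.22)(5.28)²/(4.21)² = 80.838 bar
V − nb = 4.21 − (5.28)(0.0369) = 4.0152 L
T = (80.838)(4.0152)/((5.28)(0.08314)) = 739.4 K

T ≈ 739.4 K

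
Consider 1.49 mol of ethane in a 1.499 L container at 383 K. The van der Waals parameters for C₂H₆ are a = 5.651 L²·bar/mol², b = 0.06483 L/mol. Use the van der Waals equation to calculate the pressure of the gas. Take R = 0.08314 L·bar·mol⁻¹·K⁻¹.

P ≈ 28.25 bar

P = nRT/(V − nb) − a n²/V²
nRT/(V − nb) = (1.49)(0.08314)(383)/(1.499 − 1.49×0.06483) = 47.446/1.4024 = 33.832 bar
a n²/V² = (5.651)(1.49)²/(1.499)² = 5.5833 bar
P = 33.832 − 5.5833 = 28.25 bar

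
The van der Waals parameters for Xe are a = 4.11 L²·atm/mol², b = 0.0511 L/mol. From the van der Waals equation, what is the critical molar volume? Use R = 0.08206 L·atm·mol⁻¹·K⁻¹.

For a van der Waals gas, V_m,c = 3b.
V_m,c = 3×0.0511 = 0.1533 L/mol

V_m,c ≈ 0.1533 L/mol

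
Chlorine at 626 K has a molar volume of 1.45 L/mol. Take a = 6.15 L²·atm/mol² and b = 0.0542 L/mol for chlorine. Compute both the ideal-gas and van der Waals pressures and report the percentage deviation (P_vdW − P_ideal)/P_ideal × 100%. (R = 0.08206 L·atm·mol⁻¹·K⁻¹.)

-4.37 %

Ideal: P_ideal = RT/V_m = (0.08206)(626)/1.45 = 35.4273 atm
vdW: P = RT/(V_m − b) − a/V_m² = 51.3696/1.39580 − 6.15/2.10250 = 36.8030 − 2.92509 = 33.8779 atm
% deviation = (33.8779 − 35.4273)/35.4273 × 100% = -4.37%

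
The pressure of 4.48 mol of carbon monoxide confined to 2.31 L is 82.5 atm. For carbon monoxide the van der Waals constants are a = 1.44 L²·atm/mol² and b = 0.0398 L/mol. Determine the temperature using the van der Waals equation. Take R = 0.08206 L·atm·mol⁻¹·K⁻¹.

T ≈ 509.8 K

T = (P + a n²/V²)(V − nb)/(nR)
P + a n²/V² = 82.5 + (1.44)(4.48)²/(2.31)² = 87.916 atm
V − nb = 2.31 − (4.48)(0.0398) = 2.1317 L
T = (87.916)(2.1317)/((4.48)(0.08206)) = 509.8 K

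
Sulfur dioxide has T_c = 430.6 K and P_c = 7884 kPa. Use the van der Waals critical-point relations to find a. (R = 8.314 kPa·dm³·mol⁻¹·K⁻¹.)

a ≈ 685.8 kPa·dm⁶/mol²

From T_c = 8a/(27Rb) and P_c = a/(27b²): a = 27 R² T_c²/(64 P_c).
a = 27×(8.314)²×(430.6)²/(64×7884) = 346044424/504576 = 685.8 kPa·dm⁶/mol²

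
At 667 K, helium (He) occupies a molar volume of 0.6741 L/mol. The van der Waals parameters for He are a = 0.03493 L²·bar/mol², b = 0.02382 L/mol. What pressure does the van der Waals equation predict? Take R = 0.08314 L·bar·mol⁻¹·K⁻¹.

P ≈ 85.20 bar

P = RT/(V_m − b) − a/V_m²
RT/(V_m − b) = (0.08314)(667)/(0.6741 − 0.02382) = 55.454/0.65028 = 85.277 bar
a/V_m² = 0.03493/(0.6741)² = 0.076869 bar
P = 85.277 − 0.076869 = 85.20 bar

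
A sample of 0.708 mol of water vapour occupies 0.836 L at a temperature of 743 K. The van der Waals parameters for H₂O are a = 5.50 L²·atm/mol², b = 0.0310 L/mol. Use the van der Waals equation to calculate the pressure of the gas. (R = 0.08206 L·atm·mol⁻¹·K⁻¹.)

P = nRT/(V − nb) − a n²/V²
nRT/(V − nb) = (0.708)(0.08206)(743)/(0.836 − 0.708×0.0310) = 43.167/0.81405 = 53.027 atm
a n²/V² = (5.50)(0.708)²/(0.836)² = 3.9447 atm
P = 53.027 − 3.9447 = 49.08 atm

P ≈ 49.08 atm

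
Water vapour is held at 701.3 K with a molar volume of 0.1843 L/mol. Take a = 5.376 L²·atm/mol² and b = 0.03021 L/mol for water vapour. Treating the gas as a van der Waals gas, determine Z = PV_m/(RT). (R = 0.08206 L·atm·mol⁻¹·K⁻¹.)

P = RT/(V_m − b) − a/V_m² = (0.08206)(701.3)/(0.1843 − 0.03021) − 5.376/(0.1843)²
  = 57.549/0.15409 − 158.27 = 373.48 − 158.27 = 215.21 atm
Z = PV_m/(RT) = (215.21)(0.1843)/((0.08206)(701.3)) = 39.663/57.549 = 0.6892

Z ≈ 0.6892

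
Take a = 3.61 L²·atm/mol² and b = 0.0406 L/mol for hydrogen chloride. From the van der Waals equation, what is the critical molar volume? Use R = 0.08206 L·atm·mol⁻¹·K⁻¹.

For a van der Waals gas, V_m,c = 3b.
V_m,c = 3×0.0406 = 0.1218 L/mol

V_m,c ≈ 0.1218 L/mol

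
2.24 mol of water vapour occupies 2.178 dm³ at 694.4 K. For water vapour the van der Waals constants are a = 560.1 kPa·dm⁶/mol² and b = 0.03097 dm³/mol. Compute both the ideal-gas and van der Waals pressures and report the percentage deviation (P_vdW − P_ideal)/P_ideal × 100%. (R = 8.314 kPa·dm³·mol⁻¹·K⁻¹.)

Ideal: P_ideal = nRT/V = (2.24)(8.314)(694.4)/2.178 = 5937.59 kPa
vdW: P = nRT/(V − nb) − a n²/V² = 12932.1/2.10863 − 2810.36/4.74368 = 6132.94 − 592.443 = 5540.50 kPa
% deviation = (5540.50 − 5937.59)/5937.59 × 100% = -6.69%

-6.69 %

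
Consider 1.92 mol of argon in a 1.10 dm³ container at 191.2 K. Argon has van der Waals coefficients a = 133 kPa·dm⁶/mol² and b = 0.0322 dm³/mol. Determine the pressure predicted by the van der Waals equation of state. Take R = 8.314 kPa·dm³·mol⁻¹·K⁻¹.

P ≈ 2535 kPa

P = nRT/(V − nb) − a n²/V²
nRT/(V − nb) = (1.92)(8.314)(191.2)/(1.10 − 1.92×0.0322) = 3052.1/1.0382 = 2939.8 kPa
a n²/V² = (133)(1.92)²/(1.10)² = 405.20 kPa
P = 2939.8 − 405.20 = 2535 kPa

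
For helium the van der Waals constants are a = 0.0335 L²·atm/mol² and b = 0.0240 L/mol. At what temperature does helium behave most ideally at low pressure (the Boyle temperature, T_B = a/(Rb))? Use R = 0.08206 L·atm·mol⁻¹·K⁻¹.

For a van der Waals gas the second virial coefficient B₂ = b − a/(RT) vanishes at T_B = a/(Rb).
T_B = 0.0335/(0.08206×0.0240) = 0.0335/0.0019694 = 17.01 K

T_B ≈ 17.01 K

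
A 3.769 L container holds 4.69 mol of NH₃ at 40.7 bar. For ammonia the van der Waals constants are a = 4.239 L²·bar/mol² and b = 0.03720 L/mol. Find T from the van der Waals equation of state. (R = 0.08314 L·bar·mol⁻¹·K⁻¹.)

T ≈ 435.7 K

T = (P + a n²/V²)(V − nb)/(nR)
P + a n²/V² = 40.7 + (4.239)(4.69)²/(3.769)² = 47.264 bar
V − nb = 3.769 − (4.69)(0.03720) = 3.5945 L
T = (47.264)(3.5945)/((4.69)(0.08314)) = 435.7 K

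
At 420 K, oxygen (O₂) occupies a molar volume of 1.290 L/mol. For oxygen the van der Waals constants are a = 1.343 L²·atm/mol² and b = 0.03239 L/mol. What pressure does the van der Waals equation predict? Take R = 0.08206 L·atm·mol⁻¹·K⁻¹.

P = RT/(V_m − b) − a/V_m²
RT/(V_m − b) = (0.08206)(420)/(1.290 − 0.03239) = 34.465/1.2576 = 27.405 atm
a/V_m² = 1.343/(1.290)² = 0.80704 atm
P = 27.405 − 0.80704 = 26.60 atm

P ≈ 26.60 atm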